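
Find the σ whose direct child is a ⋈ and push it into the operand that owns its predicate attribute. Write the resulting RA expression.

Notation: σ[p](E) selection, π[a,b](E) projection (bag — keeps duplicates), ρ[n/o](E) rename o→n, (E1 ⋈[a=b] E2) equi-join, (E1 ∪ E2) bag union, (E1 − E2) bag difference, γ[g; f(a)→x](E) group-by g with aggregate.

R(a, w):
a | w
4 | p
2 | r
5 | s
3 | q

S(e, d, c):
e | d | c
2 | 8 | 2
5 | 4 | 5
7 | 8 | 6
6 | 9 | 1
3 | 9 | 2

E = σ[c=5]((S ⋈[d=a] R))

σ filters on c, owned by the left side.
E' = (σ[c=5](S) ⋈[d=a] R)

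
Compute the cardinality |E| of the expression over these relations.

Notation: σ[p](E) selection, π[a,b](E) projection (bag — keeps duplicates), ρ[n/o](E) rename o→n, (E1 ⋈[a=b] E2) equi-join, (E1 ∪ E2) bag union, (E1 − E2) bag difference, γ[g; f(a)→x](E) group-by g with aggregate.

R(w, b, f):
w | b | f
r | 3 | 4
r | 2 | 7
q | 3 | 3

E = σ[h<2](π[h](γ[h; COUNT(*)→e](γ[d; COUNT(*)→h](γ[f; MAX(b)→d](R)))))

Row counts bottom-up:
  R → 3
  γ[f; MAX(b)→d](R) → 3
  γ[d; COUNT(*)→h](γ[f; MAX(b)→d](R)) → 2
  γ[h; COUNT(*)→e](γ[d; COUNT(*)→h](γ[f; MAX(b)→d](R))) → 2
  π[h](γ[h; COUNT(*)→e](γ[d; COUNT(*)→h](γ[f; MAX(b)→d](R)))) → 2
  σ[h<2](π[h](γ[h; COUNT(*)→e](γ[d; COUNT(*)→h](γ[f; MAX(b)→d](R))))) → 1

|E| = 1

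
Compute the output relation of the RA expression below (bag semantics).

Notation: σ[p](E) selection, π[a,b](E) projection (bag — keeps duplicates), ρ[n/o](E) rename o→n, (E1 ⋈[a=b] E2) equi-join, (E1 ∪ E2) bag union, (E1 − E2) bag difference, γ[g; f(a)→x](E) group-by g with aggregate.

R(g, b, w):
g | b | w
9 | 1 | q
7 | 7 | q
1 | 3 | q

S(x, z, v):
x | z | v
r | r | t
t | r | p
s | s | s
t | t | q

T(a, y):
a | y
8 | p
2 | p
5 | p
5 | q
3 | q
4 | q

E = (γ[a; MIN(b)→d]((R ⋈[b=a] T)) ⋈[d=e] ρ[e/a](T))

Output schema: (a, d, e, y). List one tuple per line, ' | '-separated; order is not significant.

Per-node cardinality:
  R → 3
  T → 6
  (R ⋈[b=a] T) → 1
  γ[a; MIN(b)→d]((R ⋈[b=a] T)) → 1
  T → 6
  ρ[e/a](T) → 6
  (γ[a; MIN(b)→d]((R ⋈[b=a] T)) ⋈[d=e] ρ[e/a](T)) → 1

== RESULT ==
a | d | e | y
3 | 3 | 3 | q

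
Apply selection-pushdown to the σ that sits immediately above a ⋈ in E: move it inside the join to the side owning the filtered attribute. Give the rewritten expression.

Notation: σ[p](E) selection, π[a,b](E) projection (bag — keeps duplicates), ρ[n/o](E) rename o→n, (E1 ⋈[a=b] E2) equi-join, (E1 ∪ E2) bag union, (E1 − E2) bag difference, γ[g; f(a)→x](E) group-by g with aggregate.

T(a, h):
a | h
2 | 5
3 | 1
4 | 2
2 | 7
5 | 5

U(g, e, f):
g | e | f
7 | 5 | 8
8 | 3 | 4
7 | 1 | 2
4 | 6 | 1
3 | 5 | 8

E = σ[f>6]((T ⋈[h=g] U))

σ filters on f, owned by the right side.
E' = (T ⋈[h=g] σ[f>6](U))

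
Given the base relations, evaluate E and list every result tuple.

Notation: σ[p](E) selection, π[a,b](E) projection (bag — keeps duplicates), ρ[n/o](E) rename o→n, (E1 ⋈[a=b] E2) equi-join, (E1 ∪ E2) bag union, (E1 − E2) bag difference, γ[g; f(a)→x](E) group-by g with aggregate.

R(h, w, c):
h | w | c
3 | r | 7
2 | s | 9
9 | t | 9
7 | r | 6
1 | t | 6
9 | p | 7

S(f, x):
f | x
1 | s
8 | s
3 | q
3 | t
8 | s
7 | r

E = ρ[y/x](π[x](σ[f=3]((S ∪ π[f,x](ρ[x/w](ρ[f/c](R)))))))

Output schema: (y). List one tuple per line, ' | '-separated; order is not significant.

Per-node cardinality:
  S → 6
  R → 6
  ρ[f/c](R) → 6
  ρ[x/w](ρ[f/c](R)) → 6
  π[f,x](ρ[x/w](ρ[f/c](R))) → 6
  (S ∪ π[f,x](ρ[x/w](ρ[f/c](R)))) → 12
  σ[f=3]((S ∪ π[f,x](ρ[x/w](ρ[f/c](R))))) → 2
  π[x](σ[f=3]((S ∪ π[f,x](ρ[x/w](ρ[f/c](R)))))) → 2
  ρ[y/x](π[x](σ[f=3]((S ∪ π[f,x](ρ[x/w](ρ[f/c](R))))))) → 2

== RESULT ==
y
q
t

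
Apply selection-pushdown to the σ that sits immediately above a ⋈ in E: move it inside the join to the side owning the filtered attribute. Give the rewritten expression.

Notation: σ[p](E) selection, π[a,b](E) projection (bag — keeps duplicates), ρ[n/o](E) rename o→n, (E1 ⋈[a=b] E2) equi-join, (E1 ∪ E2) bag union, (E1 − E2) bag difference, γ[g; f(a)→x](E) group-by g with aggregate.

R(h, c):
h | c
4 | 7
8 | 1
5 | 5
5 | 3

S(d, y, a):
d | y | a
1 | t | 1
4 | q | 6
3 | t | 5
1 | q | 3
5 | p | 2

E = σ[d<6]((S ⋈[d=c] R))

σ filters on d, owned by the left side.
E' = (σ[d<6](S) ⋈[d=c] R)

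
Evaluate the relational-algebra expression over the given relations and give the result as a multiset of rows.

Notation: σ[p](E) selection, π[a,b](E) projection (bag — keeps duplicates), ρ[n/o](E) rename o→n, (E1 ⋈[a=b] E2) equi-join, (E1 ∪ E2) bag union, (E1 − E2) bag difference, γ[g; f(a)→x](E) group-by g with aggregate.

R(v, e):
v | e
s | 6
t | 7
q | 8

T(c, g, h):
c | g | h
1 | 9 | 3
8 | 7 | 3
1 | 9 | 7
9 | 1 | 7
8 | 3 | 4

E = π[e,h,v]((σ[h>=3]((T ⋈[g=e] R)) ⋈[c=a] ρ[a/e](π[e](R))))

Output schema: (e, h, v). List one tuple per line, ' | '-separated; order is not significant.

Stepwise |·|:
  T → 5
  R → 3
  (T ⋈[g=e] R) → 1
  σ[h>=3]((T ⋈[g=e] R)) → 1
  R → 3
  π[e](R) → 3
  ρ[a/e](π[e](R)) → 3
  (σ[h>=3]((T ⋈[g=e] R)) ⋈[c=a] ρ[a/e](π[e](R))) → 1
  π[e,h,v]((σ[h>=3]((T ⋈[g=e] R)) ⋈[c=a] ρ[a/e](π[e](R)))) → 1

== RESULT ==
e | h | v
7 | 3 | t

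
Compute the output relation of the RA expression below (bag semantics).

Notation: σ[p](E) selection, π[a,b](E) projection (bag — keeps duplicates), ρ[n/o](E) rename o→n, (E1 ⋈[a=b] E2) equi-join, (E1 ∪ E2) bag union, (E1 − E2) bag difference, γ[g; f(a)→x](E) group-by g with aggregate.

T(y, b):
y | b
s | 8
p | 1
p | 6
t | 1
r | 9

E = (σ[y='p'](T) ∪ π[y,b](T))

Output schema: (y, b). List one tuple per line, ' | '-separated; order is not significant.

Per-node cardinality:
  T → 5
  σ[y='p'](T) → 2
  T → 5
  π[y,b](T) → 5
  (σ[y='p'](T) ∪ π[y,b](T)) → 7

== RESULT ==
y | b
p | 1
p | 1
p | 6
p | 6
r | 9
s | 8
t | 1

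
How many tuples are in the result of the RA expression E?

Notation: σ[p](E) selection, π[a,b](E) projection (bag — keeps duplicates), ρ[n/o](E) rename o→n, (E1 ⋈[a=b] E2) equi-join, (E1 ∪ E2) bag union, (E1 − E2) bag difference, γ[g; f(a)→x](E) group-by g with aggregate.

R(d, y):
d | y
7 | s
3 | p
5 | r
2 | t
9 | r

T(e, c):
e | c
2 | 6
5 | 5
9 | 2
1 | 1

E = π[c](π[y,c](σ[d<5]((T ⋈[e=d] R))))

Per-node cardinality:
  T → 4
  R → 5
  (T ⋈[e=d] R) → 3
  σ[d<5]((T ⋈[e=d] R)) → 1
  π[y,c](σ[d<5]((T ⋈[e=d] R))) → 1
  π[c](π[y,c](σ[d<5]((T ⋈[e=d] R)))) → 1

|E| = 1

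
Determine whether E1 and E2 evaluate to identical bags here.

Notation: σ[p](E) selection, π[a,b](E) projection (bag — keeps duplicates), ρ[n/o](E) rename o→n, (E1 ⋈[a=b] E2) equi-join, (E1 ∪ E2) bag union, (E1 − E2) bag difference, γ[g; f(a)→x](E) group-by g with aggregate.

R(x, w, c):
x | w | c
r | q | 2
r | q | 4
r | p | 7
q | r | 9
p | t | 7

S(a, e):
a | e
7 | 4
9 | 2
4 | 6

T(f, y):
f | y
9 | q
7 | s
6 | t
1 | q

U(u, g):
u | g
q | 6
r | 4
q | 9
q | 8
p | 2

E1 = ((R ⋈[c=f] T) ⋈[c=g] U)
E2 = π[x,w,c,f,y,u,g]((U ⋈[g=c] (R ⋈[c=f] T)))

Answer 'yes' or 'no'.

E1 subexpression sizes:
  R → 5
  T → 4
  (R ⋈[c=f] T) → 3
  U → 5
  ((R ⋈[c=f] T) ⋈[c=g] U) → 1
E2 subexpression sizes:
  U → 5
  R → 5
  T → 4
  (R ⋈[c=f] T) → 3
  (U ⋈[g=c] (R ⋈[c=f] T)) → 1
  π[x,w,c,f,y,u,g]((U ⋈[g=c] (R ⋈[c=f] T))) → 1

E1 and E2 produce the same multiset:
x | w | c | f | y | u | g
q | r | 9 | 9 | q | q | 9

yes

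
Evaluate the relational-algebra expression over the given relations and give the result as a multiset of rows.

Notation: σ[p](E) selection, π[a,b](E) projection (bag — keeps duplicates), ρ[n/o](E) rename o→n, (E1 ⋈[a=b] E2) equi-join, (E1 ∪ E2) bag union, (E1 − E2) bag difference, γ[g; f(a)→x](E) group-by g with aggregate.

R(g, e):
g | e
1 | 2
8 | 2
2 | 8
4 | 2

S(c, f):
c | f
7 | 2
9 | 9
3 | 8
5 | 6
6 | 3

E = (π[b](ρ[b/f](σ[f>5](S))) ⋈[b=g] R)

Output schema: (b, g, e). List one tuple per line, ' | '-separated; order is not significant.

Subexpression sizes:
  S → 5
  σ[f>5](S) → 3
  ρ[b/f](σ[f>5](S)) → 3
  π[b](ρ[b/f](σ[f>5](S))) → 3
  R → 4
  (π[b](ρ[b/f](σ[f>5](S))) ⋈[b=g] R) → 1

== RESULT ==
b | g | e
8 | 8 | 2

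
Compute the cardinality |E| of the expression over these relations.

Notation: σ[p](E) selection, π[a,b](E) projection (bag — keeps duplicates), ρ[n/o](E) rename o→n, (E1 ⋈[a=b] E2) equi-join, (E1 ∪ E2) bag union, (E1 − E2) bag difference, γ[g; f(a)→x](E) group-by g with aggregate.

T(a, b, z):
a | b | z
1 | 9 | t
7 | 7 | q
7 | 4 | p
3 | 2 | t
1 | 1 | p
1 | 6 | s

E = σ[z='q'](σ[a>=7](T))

Stepwise |·|:
  T → 6
  σ[a>=7](T) → 2
  σ[z='q'](σ[a>=7](T)) → 1

|E| = 1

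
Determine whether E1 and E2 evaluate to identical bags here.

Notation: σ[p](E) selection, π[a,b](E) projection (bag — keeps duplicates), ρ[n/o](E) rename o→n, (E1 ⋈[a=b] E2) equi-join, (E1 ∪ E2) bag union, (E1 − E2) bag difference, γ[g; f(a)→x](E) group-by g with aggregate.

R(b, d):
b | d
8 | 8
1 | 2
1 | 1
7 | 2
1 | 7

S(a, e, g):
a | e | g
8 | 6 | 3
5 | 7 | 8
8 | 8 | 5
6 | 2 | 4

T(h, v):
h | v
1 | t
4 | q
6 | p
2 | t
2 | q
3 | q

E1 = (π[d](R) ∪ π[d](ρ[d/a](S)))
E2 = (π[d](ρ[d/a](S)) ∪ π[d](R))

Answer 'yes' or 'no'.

E1 per-node cardinality:
  R → 5
  π[d](R) → 5
  S → 4
  ρ[d/a](S) → 4
  π[d](ρ[d/a](S)) → 4
  (π[d](R) ∪ π[d](ρ[d/a](S))) → 9
E2 per-node cardinality:
  S → 4
  ρ[d/a](S) → 4
  π[d](ρ[d/a](S)) → 4
  R → 5
  π[d](R) → 5
  (π[d](ρ[d/a](S)) ∪ π[d](R)) → 9

E1 and E2 produce the same multiset:
d
1
2
2
5
6
7
8
8
8

yes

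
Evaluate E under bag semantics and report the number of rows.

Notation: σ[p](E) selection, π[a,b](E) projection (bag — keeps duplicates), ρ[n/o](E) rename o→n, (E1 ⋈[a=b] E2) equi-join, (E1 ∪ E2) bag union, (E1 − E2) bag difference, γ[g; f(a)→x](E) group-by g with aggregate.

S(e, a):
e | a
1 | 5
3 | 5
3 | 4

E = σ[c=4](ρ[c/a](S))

Subexpression sizes:
  S → 3
  ρ[c/a](S) → 3
  σ[c=4](ρ[c/a](S)) → 1

|E| = 1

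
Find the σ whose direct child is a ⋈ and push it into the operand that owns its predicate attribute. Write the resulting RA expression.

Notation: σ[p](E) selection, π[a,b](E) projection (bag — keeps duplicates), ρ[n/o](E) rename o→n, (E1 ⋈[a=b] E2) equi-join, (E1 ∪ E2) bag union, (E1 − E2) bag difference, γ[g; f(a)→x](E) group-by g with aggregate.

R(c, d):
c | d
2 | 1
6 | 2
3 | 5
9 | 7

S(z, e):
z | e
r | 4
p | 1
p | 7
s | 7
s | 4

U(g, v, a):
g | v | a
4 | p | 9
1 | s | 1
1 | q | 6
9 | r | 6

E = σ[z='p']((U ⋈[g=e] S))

σ filters on z, owned by the right side.
E' = (U ⋈[g=e] σ[z='p'](S))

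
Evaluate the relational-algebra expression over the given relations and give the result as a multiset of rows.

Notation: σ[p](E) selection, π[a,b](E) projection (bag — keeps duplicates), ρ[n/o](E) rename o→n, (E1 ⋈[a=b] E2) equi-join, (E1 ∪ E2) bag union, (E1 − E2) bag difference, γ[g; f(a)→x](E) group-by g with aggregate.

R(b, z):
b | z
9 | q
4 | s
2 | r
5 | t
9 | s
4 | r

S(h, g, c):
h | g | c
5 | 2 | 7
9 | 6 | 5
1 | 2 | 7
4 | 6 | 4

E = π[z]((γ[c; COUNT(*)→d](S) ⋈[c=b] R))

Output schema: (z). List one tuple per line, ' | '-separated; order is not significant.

Subexpression sizes:
  S → 4
  γ[c; COUNT(*)→d](S) → 3
  R → 6
  (γ[c; COUNT(*)→d](S) ⋈[c=b] R) → 3
  π[z]((γ[c; COUNT(*)→d](S) ⋈[c=b] R)) → 3

== RESULT ==
z
r
s
t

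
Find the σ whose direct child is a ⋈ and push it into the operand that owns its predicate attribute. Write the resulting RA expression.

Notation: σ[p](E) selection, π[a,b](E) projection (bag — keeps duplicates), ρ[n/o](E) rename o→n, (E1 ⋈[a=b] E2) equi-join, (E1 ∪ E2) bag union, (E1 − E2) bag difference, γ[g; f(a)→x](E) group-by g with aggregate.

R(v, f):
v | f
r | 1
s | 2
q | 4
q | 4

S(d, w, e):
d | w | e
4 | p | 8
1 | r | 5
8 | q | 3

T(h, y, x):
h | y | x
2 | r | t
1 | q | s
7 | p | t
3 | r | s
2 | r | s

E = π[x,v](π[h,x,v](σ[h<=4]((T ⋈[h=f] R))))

σ filters on h, owned by the left side.
E' = π[x,v](π[h,x,v]((σ[h<=4](T) ⋈[h=f] R)))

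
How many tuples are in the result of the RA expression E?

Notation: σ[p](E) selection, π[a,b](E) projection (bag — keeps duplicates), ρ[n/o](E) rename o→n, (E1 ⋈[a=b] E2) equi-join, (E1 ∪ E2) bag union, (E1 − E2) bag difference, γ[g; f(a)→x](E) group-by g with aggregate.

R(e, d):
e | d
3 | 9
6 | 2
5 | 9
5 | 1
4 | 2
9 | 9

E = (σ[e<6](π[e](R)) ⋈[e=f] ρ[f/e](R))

Per-node cardinality:
  R → 6
  π[e](R) → 6
  σ[e<6](π[e](R)) → 4
  R → 6
  ρ[f/e](R) → 6
  (σ[e<6](π[e](R)) ⋈[e=f] ρ[f/e](R)) → 6

|E| = 6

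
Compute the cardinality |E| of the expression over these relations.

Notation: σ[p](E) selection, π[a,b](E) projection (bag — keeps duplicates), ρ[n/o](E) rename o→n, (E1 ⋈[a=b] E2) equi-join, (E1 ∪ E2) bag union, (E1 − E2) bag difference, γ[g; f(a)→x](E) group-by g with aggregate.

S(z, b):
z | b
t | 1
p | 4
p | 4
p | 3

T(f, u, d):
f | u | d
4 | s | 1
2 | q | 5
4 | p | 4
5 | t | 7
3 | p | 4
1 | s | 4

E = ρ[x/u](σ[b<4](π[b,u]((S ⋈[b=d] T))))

Stepwise |·|:
  S → 4
  T → 6
  (S ⋈[b=d] T) → 7
  π[b,u]((S ⋈[b=d] T)) → 7
  σ[b<4](π[b,u]((S ⋈[b=d] T))) → 1
  ρ[x/u](σ[b<4](π[b,u]((S ⋈[b=d] T)))) → 1

|E| = 1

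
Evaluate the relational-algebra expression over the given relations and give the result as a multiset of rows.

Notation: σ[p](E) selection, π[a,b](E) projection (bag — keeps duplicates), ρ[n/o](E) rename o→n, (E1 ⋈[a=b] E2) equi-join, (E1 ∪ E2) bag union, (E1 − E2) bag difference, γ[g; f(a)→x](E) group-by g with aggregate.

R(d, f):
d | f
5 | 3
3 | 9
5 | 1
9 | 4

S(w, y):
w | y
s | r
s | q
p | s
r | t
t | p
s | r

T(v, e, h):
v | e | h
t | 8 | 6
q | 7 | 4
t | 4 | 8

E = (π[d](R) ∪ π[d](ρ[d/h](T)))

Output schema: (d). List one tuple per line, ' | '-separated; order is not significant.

Per-node cardinality:
  R → 4
  π[d](R) → 4
  T → 3
  ρ[d/h](T) → 3
  π[d](ρ[d/h](T)) → 3
  (π[d](R) ∪ π[d](ρ[d/h](T))) → 7

== RESULT ==
d
3
4
5
5
6
8
9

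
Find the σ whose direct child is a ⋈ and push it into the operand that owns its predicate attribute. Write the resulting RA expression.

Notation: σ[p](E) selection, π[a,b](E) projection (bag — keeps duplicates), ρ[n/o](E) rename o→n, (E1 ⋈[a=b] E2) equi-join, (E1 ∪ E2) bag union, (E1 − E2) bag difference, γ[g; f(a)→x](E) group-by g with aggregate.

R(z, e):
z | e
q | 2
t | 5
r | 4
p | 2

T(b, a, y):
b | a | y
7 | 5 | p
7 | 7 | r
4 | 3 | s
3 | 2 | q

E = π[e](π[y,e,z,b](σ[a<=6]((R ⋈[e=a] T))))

σ filters on a, owned by the right side.
E' = π[e](π[y,e,z,b]((R ⋈[e=a] σ[a<=6](T))))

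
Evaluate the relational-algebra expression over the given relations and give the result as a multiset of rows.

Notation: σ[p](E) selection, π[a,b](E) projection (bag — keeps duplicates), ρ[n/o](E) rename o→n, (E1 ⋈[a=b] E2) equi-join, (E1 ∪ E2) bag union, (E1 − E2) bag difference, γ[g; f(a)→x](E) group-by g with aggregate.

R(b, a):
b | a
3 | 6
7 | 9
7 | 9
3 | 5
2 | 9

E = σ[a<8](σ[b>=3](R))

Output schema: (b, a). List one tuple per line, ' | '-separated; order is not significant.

Row counts bottom-up:
  R → 5
  σ[b>=3](R) → 4
  σ[a<8](σ[b>=3](R)) → 2

== RESULT ==
b | a
3 | 5
3 | 6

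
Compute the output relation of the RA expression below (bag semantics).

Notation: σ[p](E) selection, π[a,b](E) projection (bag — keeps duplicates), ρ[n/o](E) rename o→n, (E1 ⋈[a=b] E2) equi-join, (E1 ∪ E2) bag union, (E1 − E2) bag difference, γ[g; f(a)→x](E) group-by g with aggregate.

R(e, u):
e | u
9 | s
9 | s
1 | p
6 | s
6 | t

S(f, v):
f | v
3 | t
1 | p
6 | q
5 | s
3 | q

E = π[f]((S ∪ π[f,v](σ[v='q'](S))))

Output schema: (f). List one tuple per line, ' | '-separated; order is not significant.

Row counts bottom-up:
  S → 5
  S → 5
  σ[v='q'](S) → 2
  π[f,v](σ[v='q'](S)) → 2
  (S ∪ π[f,v](σ[v='q'](S))) → 7
  π[f]((S ∪ π[f,v](σ[v='q'](S)))) → 7

== RESULT ==
f
1
3
3
3
5
6
6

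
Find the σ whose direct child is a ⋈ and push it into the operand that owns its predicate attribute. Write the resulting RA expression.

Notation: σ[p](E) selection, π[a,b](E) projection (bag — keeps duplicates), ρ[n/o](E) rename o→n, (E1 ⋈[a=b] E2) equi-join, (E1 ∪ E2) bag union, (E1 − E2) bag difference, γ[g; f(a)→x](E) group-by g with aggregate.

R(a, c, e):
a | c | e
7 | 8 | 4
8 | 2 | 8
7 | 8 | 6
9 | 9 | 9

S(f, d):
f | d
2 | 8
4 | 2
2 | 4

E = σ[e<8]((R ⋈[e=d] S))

σ filters on e, owned by the left side.
E' = (σ[e<8](R) ⋈[e=d] S)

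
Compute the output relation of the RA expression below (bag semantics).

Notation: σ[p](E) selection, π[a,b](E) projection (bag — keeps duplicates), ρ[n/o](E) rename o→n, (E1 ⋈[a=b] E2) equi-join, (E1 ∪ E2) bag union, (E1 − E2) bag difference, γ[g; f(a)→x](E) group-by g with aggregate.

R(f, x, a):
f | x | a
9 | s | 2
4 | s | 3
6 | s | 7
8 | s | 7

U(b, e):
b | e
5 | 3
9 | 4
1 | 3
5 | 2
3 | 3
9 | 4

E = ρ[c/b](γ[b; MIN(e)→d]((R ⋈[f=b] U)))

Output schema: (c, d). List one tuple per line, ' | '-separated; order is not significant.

Subexpression sizes:
  R → 4
  U → 6
  (R ⋈[f=b] U) → 2
  γ[b; MIN(e)→d]((R ⋈[f=b] U)) → 1
  ρ[c/b](γ[b; MIN(e)→d]((R ⋈[f=b] U))) → 1

== RESULT ==
c | d
9 | 4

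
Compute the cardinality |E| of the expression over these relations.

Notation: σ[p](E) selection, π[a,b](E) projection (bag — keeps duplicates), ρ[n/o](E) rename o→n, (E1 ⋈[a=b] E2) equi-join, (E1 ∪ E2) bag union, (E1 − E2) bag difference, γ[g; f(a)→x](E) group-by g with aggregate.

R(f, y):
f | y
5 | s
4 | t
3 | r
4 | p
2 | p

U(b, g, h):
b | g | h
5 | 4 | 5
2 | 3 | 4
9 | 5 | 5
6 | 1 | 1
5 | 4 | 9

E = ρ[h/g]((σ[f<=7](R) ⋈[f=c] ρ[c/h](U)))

Subexpression sizes:
  R → 5
  σ[f<=7](R) → 5
  U → 5
  ρ[c/h](U) → 5
  (σ[f<=7](R) ⋈[f=c] ρ[c/h](U)) → 4
  ρ[h/g]((σ[f<=7](R) ⋈[f=c] ρ[c/h](U))) → 4

|E| = 4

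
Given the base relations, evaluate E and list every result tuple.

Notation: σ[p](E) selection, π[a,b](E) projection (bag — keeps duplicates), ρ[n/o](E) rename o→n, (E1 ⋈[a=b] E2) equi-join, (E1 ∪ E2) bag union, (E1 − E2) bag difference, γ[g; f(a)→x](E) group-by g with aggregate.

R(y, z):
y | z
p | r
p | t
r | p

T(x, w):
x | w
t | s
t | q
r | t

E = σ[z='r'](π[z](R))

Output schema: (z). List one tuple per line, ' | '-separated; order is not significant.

Per-node cardinality:
  R → 3
  π[z](R) → 3
  σ[z='r'](π[z](R)) → 1

== RESULT ==
z
r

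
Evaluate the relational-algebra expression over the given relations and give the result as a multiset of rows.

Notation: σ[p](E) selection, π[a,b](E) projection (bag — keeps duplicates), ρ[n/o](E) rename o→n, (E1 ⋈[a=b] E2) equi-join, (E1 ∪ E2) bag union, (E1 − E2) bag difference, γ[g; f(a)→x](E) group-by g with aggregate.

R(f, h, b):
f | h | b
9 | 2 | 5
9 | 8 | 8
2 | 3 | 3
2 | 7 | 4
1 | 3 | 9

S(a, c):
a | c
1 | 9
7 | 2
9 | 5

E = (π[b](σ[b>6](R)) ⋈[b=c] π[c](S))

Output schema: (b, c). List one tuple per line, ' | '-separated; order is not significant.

Per-node cardinality:
  R → 5
  σ[b>6](R) → 2
  π[b](σ[b>6](R)) → 2
  S → 3
  π[c](S) → 3
  (π[b](σ[b>6](R)) ⋈[b=c] π[c](S)) → 1

== RESULT ==
b | c
9 | 9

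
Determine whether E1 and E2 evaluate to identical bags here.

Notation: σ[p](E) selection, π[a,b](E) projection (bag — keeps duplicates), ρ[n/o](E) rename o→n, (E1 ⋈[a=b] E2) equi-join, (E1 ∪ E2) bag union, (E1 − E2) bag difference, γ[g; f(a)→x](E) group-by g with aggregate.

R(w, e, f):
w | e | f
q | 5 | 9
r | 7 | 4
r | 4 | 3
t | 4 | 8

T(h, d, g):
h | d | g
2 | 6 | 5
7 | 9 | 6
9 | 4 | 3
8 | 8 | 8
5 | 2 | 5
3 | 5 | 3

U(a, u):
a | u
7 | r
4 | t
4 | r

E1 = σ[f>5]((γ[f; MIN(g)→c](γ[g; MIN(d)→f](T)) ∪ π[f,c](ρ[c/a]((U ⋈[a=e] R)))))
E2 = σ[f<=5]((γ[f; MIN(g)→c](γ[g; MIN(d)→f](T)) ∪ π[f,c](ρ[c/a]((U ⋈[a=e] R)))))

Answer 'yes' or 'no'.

E1 per-node cardinality:
  T → 6
  γ[g; MIN(d)→f](T) → 4
  γ[f; MIN(g)→c](γ[g; MIN(d)→f](T)) → 4
  U → 3
  R → 4
  (U ⋈[a=e] R) → 5
  ρ[c/a]((U ⋈[a=e] R)) → 5
  π[f,c](ρ[c/a]((U ⋈[a=e] R))) → 5
  (γ[f; MIN(g)→c](γ[g; MIN(d)→f](T)) ∪ π[f,c](ρ[c/a]((U ⋈[a=e] R)))) → 9
  σ[f>5]((γ[f; MIN(g)→c](γ[g; MIN(d)→f](T)) ∪ π[f,c](ρ[c/a]((U ⋈[a=e] R))))) → 4
E2 per-node cardinality:
  T → 6
  γ[g; MIN(d)→f](T) → 4
  γ[f; MIN(g)→c](γ[g; MIN(d)→f](T)) → 4
  U → 3
  R → 4
  (U ⋈[a=e] R) → 5
  ρ[c/a]((U ⋈[a=e] R)) → 5
  π[f,c](ρ[c/a]((U ⋈[a=e] R))) → 5
  (γ[f; MIN(g)→c](γ[g; MIN(d)→f](T)) ∪ π[f,c](ρ[c/a]((U ⋈[a=e] R)))) → 9
  σ[f<=5]((γ[f; MIN(g)→c](γ[g; MIN(d)→f](T)) ∪ π[f,c](ρ[c/a]((U ⋈[a=e] R))))) → 5

E1 result:
f | c
8 | 4
8 | 4
8 | 8
9 | 6
E2 result:
f | c
2 | 5
3 | 4
3 | 4
4 | 3
4 | 7
Witness: (8, 8) appears 1× in E1 but 0× in E2.

no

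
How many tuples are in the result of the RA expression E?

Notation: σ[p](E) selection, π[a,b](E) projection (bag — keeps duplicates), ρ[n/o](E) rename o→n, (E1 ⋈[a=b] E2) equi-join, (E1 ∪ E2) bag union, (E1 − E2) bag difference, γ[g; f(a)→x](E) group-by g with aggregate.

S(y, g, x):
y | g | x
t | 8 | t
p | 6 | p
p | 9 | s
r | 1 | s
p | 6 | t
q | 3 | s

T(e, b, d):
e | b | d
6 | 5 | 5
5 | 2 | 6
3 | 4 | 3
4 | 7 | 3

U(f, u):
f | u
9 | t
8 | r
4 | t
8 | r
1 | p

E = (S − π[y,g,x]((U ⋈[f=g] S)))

Stepwise |·|:
  S → 6
  U → 5
  S → 6
  (U ⋈[f=g] S) → 4
  π[y,g,x]((U ⋈[f=g] S)) → 4
  (S − π[y,g,x]((U ⋈[f=g] S))) → 3

|E| = 3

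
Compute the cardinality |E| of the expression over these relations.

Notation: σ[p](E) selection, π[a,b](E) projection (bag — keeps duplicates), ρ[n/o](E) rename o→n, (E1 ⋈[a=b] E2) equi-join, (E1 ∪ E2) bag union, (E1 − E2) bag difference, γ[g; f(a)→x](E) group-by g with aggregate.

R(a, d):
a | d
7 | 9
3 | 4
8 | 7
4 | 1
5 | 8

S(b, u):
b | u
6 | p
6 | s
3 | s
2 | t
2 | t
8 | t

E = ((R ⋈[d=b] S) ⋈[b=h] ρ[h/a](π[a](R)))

Per-node cardinality:
  R → 5
  S → 6
  (R ⋈[d=b] S) → 1
  R → 5
  π[a](R) → 5
  ρ[h/a](π[a](R)) → 5
  ((R ⋈[d=b] S) ⋈[b=h] ρ[h/a](π[a](R))) → 1

|E| = 1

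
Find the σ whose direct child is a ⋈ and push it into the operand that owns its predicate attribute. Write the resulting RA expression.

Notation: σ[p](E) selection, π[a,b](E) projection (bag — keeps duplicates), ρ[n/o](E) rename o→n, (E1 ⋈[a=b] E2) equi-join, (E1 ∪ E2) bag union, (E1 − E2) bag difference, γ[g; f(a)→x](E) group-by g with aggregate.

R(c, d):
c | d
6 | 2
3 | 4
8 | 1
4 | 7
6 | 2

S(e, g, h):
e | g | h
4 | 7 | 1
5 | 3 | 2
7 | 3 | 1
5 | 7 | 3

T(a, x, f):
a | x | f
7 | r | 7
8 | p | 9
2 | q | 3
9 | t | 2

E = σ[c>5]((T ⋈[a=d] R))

σ filters on c, owned by the right side.
E' = (T ⋈[a=d] σ[c>5](R))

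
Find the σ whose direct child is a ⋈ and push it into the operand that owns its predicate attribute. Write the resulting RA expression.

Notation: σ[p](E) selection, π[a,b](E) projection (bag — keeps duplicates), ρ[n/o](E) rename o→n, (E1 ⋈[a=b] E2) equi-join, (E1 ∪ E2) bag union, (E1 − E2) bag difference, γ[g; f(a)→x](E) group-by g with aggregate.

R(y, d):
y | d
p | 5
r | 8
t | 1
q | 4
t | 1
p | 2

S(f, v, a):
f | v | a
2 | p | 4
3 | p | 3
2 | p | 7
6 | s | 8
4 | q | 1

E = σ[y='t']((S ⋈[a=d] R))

σ filters on y, owned by the right side.
E' = (S ⋈[a=d] σ[y='t'](R))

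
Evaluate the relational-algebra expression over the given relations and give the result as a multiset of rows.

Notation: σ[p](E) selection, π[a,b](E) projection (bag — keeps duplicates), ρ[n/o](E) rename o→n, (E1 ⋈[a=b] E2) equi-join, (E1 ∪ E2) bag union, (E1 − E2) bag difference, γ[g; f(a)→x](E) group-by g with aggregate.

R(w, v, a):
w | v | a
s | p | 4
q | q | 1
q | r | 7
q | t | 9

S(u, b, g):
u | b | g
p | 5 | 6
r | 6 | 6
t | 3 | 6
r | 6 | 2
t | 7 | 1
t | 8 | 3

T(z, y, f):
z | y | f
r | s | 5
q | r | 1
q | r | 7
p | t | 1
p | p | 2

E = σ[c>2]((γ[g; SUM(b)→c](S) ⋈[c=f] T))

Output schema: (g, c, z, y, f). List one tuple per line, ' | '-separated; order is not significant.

Stepwise |·|:
  S → 6
  γ[g; SUM(b)→c](S) → 4
  T → 5
  (γ[g; SUM(b)→c](S) ⋈[c=f] T) → 1
  σ[c>2]((γ[g; SUM(b)→c](S) ⋈[c=f] T)) → 1

== RESULT ==
g | c | z | y | f
1 | 7 | q | r | 7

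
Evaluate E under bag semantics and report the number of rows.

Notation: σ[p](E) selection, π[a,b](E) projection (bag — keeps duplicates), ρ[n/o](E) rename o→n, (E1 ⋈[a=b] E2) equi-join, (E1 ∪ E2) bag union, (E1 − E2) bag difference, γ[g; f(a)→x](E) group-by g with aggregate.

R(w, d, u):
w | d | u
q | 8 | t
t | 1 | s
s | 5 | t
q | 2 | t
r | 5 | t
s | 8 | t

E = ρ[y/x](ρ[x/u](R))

Stepwise |·|:
  R → 6
  ρ[x/u](R) → 6
  ρ[y/x](ρ[x/u](R)) → 6

|E| = 6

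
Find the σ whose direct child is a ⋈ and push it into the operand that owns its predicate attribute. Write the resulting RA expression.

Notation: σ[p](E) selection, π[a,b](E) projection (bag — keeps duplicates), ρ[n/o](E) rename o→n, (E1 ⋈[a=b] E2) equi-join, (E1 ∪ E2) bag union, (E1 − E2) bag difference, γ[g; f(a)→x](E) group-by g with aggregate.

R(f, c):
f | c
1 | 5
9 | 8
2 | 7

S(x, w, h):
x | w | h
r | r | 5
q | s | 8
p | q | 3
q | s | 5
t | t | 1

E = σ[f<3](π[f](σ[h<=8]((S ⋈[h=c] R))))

σ filters on h, owned by the left side.
E' = σ[f<3](π[f]((σ[h<=8](S) ⋈[h=c] R)))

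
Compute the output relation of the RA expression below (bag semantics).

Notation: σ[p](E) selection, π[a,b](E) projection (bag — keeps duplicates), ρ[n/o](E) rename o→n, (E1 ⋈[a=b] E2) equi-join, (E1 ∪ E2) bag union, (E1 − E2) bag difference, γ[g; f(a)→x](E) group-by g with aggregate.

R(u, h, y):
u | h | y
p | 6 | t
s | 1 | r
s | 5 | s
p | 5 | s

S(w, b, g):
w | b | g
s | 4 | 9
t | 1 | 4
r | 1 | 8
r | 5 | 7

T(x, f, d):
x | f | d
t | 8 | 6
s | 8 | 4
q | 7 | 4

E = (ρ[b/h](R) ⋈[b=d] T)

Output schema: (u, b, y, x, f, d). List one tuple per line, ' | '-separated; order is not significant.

Row counts bottom-up:
  R → 4
  ρ[b/h](R) → 4
  T → 3
  (ρ[b/h](R) ⋈[b=d] T) → 1

== RESULT ==
u | b | y | x | f | d
p | 6 | t | t | 8 | 6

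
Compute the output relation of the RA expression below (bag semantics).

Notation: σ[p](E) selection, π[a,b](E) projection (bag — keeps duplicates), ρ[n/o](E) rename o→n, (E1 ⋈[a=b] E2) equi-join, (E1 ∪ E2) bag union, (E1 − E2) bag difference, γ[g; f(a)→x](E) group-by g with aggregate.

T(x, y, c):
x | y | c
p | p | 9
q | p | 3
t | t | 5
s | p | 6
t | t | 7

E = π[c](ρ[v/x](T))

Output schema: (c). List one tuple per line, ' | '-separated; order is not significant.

Row counts bottom-up:
  T → 5
  ρ[v/x](T) → 5
  π[c](ρ[v/x](T)) → 5

== RESULT ==
c
3
5
6
7
9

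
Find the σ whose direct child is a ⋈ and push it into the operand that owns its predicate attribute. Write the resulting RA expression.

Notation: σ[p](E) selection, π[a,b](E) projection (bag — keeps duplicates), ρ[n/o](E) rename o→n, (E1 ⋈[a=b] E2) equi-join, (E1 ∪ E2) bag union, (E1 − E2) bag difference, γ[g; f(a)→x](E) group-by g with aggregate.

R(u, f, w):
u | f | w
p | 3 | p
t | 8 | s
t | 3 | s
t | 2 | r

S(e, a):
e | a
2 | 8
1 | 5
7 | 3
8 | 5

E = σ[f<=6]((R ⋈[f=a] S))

σ filters on f, owned by the left side.
E' = (σ[f<=6](R) ⋈[f=a] S)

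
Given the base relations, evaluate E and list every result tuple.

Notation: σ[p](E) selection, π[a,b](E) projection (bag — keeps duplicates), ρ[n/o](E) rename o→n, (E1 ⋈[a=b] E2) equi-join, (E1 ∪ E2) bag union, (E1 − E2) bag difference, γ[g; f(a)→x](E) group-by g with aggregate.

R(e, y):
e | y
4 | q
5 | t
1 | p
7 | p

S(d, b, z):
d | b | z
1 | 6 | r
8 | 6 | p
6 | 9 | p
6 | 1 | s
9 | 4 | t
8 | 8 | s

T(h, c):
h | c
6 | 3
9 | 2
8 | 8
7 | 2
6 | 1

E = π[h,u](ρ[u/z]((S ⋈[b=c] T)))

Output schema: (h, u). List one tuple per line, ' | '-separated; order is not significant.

Per-node cardinality:
  S → 6
  T → 5
  (S ⋈[b=c] T) → 2
  ρ[u/z]((S ⋈[b=c] T)) → 2
  π[h,u](ρ[u/z]((S ⋈[b=c] T))) → 2

== RESULT ==
h | u
6 | s
8 | s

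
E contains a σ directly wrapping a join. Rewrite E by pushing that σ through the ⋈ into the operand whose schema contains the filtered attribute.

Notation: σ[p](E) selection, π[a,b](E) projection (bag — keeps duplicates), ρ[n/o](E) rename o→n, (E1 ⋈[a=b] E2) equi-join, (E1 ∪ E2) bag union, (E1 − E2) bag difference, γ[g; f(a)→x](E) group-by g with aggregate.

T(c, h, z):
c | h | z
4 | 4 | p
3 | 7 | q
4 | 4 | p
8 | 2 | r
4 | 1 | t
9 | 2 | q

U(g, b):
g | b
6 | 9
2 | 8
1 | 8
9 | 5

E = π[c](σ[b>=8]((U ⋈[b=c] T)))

σ filters on b, owned by the left side.
E' = π[c]((σ[b>=8](U) ⋈[b=c] T))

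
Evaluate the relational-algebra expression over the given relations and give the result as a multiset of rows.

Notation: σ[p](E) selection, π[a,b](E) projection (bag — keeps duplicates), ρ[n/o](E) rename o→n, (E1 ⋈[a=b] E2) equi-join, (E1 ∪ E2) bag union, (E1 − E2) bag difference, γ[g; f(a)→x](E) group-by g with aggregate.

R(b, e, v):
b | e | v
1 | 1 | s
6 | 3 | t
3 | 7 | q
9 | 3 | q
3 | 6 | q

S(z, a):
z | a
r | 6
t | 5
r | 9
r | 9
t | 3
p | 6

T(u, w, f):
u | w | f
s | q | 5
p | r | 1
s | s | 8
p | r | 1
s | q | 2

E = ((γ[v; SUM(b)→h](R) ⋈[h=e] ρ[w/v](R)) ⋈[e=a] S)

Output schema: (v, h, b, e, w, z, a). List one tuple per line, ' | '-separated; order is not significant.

Stepwise |·|:
  R → 5
  γ[v; SUM(b)→h](R) → 3
  R → 5
  ρ[w/v](R) → 5
  (γ[v; SUM(b)→h](R) ⋈[h=e] ρ[w/v](R)) → 2
  S → 6
  ((γ[v; SUM(b)→h](R) ⋈[h=e] ρ[w/v](R)) ⋈[e=a] S) → 2

== RESULT ==
v | h | b | e | w | z | a
t | 6 | 3 | 6 | q | p | 6
t | 6 | 3 | 6 | q | r | 6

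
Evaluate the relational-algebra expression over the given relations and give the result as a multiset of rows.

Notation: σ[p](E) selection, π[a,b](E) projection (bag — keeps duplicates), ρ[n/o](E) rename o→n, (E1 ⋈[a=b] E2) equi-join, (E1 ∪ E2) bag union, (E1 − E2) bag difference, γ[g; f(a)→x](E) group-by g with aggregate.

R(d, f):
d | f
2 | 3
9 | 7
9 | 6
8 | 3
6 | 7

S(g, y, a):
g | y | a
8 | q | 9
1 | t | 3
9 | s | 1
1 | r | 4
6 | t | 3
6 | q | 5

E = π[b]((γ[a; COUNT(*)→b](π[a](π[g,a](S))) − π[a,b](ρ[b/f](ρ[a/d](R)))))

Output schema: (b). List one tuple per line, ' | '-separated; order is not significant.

Subexpression sizes:
  S → 6
  π[g,a](S) → 6
  π[a](π[g,a](S)) → 6
  γ[a; COUNT(*)→b](π[a](π[g,a](S))) → 5
  R → 5
  ρ[a/d](R) → 5
  ρ[b/f](ρ[a/d](R)) → 5
  π[a,b](ρ[b/f](ρ[a/d](R))) → 5
  (γ[a; COUNT(*)→b](π[a](π[g,a](S))) − π[a,b](ρ[b/f](ρ[a/d](R)))) → 5
  π[b]((γ[a; COUNT(*)→b](π[a](π[g,a](S))) − π[a,b](ρ[b/f](ρ[a/d](R))))) → 5

== RESULT ==
b
1
1
1
1
2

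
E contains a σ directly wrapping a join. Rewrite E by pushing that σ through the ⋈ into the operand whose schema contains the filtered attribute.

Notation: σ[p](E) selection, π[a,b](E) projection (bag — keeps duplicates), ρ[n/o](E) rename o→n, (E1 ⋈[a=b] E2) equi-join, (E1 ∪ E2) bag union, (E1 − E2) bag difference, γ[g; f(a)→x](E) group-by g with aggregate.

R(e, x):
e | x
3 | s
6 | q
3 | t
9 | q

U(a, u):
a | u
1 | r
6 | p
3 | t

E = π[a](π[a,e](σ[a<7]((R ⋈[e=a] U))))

σ filters on a, owned by the right side.
E' = π[a](π[a,e]((R ⋈[e=a] σ[a<7](U))))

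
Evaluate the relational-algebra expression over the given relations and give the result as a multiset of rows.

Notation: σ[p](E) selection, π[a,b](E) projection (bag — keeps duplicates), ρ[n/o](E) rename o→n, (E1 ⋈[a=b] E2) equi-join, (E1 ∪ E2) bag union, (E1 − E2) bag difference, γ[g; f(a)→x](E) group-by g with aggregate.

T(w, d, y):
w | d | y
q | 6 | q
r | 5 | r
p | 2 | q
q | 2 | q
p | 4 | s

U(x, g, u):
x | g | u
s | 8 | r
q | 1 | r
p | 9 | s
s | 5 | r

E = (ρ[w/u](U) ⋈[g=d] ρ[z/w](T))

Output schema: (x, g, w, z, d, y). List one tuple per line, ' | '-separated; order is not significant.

Stepwise |·|:
  U → 4
  ρ[w/u](U) → 4
  T → 5
  ρ[z/w](T) → 5
  (ρ[w/u](U) ⋈[g=d] ρ[z/w](T)) → 1

== RESULT ==
x | g | w | z | d | y
s | 5 | r | r | 5 | r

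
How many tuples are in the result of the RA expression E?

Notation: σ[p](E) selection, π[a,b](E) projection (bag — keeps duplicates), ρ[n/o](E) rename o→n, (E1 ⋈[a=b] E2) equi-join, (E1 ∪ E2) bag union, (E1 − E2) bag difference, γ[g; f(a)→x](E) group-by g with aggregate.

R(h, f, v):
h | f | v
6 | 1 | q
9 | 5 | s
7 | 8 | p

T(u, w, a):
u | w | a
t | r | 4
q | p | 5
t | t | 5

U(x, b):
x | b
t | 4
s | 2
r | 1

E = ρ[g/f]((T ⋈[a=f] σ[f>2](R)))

Subexpression sizes:
  T → 3
  R → 3
  σ[f>2](R) → 2
  (T ⋈[a=f] σ[f>2](R)) → 2
  ρ[g/f]((T ⋈[a=f] σ[f>2](R))) → 2

|E| = 2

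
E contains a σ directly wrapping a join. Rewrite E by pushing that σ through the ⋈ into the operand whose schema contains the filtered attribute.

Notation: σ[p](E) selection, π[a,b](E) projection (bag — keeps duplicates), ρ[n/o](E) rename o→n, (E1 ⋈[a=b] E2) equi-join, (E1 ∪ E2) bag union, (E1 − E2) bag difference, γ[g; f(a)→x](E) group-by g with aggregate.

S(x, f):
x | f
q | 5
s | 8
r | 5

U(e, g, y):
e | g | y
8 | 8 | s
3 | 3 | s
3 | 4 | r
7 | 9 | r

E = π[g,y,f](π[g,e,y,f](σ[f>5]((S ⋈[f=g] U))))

σ filters on f, owned by the left side.
E' = π[g,y,f](π[g,e,y,f]((σ[f>5](S) ⋈[f=g] U)))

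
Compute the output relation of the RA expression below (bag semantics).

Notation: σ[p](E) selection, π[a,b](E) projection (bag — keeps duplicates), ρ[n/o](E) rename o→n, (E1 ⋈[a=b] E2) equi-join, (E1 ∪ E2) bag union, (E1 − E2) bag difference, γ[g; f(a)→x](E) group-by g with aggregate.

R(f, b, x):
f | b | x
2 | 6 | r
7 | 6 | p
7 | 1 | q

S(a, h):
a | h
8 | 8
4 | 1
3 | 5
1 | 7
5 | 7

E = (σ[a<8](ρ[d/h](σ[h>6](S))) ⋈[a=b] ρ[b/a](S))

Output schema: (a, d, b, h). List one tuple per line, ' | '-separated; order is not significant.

Stepwise |·|:
  S → 5
  σ[h>6](S) → 3
  ρ[d/h](σ[h>6](S)) → 3
  σ[a<8](ρ[d/h](σ[h>6](S))) → 2
  S → 5
  ρ[b/a](S) → 5
  (σ[a<8](ρ[d/h](σ[h>6](S))) ⋈[a=b] ρ[b/a](S)) → 2

== RESULT ==
a | d | b | h
1 | 7 | 1 | 7
5 | 7 | 5 | 7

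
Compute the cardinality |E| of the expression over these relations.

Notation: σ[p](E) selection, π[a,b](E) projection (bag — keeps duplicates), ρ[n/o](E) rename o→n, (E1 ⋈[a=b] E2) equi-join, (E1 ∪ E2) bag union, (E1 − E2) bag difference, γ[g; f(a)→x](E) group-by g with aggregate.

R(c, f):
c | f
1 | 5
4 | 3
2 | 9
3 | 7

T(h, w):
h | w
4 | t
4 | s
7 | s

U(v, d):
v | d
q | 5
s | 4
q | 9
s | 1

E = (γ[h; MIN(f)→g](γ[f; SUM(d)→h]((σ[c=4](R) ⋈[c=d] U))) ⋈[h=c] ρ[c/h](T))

Subexpression sizes:
  R → 4
  σ[c=4](R) → 1
  U → 4
  (σ[c=4](R) ⋈[c=d] U) → 1
  γ[f; SUM(d)→h]((σ[c=4](R) ⋈[c=d] U)) → 1
  γ[h; MIN(f)→g](γ[f; SUM(d)→h]((σ[c=4](R) ⋈[c=d] U))) → 1
  T → 3
  ρ[c/h](T) → 3
  (γ[h; MIN(f)→g](γ[f; SUM(d)→h]((σ[c=4](R) ⋈[c=d] U))) ⋈[h=c] ρ[c/h](T)) → 2

|E| = 2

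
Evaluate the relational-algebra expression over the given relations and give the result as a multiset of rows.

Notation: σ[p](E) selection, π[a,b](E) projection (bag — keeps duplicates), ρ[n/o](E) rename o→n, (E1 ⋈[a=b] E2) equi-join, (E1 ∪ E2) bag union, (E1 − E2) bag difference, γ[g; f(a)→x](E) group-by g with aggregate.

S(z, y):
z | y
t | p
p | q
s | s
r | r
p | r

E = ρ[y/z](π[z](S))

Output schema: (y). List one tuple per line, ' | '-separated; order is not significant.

Stepwise |·|:
  S → 5
  π[z](S) → 5
  ρ[y/z](π[z](S)) → 5

== RESULT ==
y
p
p
r
s
t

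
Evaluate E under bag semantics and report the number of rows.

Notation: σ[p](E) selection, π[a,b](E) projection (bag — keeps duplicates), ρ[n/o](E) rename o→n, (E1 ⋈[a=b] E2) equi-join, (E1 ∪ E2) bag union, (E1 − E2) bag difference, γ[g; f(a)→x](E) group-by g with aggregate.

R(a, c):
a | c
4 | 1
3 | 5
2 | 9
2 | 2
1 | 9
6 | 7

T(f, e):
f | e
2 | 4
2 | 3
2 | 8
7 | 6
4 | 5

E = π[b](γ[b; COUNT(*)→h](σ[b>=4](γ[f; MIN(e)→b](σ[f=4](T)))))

Subexpression sizes:
  T → 5
  σ[f=4](T) → 1
  γ[f; MIN(e)→b](σ[f=4](T)) → 1
  σ[b>=4](γ[f; MIN(e)→b](σ[f=4](T))) → 1
  γ[b; COUNT(*)→h](σ[b>=4](γ[f; MIN(e)→b](σ[f=4](T)))) → 1
  π[b](γ[b; COUNT(*)→h](σ[b>=4](γ[f; MIN(e)→b](σ[f=4](T))))) → 1

|E| = 1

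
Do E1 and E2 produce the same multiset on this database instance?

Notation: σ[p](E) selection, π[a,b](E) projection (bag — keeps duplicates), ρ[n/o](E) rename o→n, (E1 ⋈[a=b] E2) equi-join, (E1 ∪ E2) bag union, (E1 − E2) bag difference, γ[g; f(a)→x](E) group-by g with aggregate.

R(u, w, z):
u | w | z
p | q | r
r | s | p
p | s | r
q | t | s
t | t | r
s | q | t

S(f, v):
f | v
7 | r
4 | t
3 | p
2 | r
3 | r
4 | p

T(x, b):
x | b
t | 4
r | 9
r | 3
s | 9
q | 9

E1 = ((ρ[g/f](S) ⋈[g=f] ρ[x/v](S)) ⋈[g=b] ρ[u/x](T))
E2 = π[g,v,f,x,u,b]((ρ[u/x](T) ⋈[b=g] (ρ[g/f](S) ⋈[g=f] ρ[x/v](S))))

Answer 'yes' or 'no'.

E1 subexpression sizes:
  S → 6
  ρ[g/f](S) → 6
  S → 6
  ρ[x/v](S) → 6
  (ρ[g/f](S) ⋈[g=f] ρ[x/v](S)) → 10
  T → 5
  ρ[u/x](T) → 5
  ((ρ[g/f](S) ⋈[g=f] ρ[x/v](S)) ⋈[g=b] ρ[u/x](T)) → 8
E2 subexpression sizes:
  T → 5
  ρ[u/x](T) → 5
  S → 6
  ρ[g/f](S) → 6
  S → 6
  ρ[x/v](S) → 6
  (ρ[g/f](S) ⋈[g=f] ρ[x/v](S)) → 10
  (ρ[u/x](T) ⋈[b=g] (ρ[g/f](S) ⋈[g=f] ρ[x/v](S))) → 8
  π[g,v,f,x,u,b]((ρ[u/x](T) ⋈[b=g] (ρ[g/f](S) ⋈[g=f] ρ[x/v](S)))) → 8

E1 and E2 produce the same multiset:
g | v | f | x | u | b
3 | p | 3 | p | r | 3
3 | p | 3 | r | r | 3
3 | r | 3 | p | r | 3
3 | r | 3 | r | r | 3
4 | p | 4 | p | t | 4
4 | p | 4 | t | t | 4
4 | t | 4 | p | t | 4
4 | t | 4 | t | t | 4

yes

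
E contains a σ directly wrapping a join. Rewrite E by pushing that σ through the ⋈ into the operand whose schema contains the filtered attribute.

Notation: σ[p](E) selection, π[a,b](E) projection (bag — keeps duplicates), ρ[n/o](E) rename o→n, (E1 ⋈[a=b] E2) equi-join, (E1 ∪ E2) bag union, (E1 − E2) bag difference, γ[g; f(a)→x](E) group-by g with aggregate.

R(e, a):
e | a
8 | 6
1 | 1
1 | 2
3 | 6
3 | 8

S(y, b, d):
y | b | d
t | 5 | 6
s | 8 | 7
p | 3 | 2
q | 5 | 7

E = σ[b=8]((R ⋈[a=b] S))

σ filters on b, owned by the right side.
E' = (R ⋈[a=b] σ[b=8](S))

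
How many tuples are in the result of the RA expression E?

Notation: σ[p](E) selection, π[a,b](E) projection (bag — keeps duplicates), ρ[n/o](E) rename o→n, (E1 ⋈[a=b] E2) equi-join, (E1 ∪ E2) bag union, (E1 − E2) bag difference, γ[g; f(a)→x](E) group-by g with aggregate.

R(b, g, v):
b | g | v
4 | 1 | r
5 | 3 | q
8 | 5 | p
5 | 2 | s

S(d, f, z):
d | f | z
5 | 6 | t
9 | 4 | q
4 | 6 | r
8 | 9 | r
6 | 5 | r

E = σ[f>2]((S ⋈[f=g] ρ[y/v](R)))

Per-node cardinality:
  S → 5
  R → 4
  ρ[y/v](R) → 4
  (S ⋈[f=g] ρ[y/v](R)) → 1
  σ[f>2]((S ⋈[f=g] ρ[y/v](R))) → 1

|E| = 1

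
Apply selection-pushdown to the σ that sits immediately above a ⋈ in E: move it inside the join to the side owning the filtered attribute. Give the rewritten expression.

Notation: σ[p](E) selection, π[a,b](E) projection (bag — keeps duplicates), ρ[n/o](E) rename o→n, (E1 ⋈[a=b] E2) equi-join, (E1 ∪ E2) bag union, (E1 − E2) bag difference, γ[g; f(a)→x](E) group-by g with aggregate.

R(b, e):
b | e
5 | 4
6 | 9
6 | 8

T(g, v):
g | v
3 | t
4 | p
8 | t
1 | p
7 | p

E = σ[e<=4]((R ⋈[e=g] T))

σ filters on e, owned by the left side.
E' = (σ[e<=4](R) ⋈[e=g] T)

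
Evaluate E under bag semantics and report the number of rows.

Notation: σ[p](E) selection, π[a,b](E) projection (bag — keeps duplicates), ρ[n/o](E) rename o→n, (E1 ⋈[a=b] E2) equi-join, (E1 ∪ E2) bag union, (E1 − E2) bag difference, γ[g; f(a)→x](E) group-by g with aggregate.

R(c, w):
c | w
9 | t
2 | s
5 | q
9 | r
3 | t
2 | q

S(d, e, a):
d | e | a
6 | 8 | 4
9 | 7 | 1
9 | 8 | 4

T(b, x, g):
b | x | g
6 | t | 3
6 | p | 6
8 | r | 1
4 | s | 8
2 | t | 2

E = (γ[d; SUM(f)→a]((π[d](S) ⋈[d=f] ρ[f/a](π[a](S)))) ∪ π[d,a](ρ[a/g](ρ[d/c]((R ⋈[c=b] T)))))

Per-node cardinality:
  S → 3
  π[d](S) → 3
  S → 3
  π[a](S) → 3
  ρ[f/a](π[a](S)) → 3
  (π[d](S) ⋈[d=f] ρ[f/a](π[a](S))) → 0
  γ[d; SUM(f)→a]((π[d](S) ⋈[d=f] ρ[f/a](π[a](S)))) → 0
  R → 6
  T → 5
  (R ⋈[c=b] T) → 2
  ρ[d/c]((R ⋈[c=b] T)) → 2
  ρ[a/g](ρ[d/c]((R ⋈[c=b] T))) → 2
  π[d,a](ρ[a/g](ρ[d/c]((R ⋈[c=b] T)))) → 2
  (γ[d; SUM(f)→a]((π[d](S) ⋈[d=f] ρ[f/a](π[a](S)))) ∪ π[d,a](ρ[a/g](ρ[d/c]((R ⋈[c=b] T))))) → 2

|E| = 2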